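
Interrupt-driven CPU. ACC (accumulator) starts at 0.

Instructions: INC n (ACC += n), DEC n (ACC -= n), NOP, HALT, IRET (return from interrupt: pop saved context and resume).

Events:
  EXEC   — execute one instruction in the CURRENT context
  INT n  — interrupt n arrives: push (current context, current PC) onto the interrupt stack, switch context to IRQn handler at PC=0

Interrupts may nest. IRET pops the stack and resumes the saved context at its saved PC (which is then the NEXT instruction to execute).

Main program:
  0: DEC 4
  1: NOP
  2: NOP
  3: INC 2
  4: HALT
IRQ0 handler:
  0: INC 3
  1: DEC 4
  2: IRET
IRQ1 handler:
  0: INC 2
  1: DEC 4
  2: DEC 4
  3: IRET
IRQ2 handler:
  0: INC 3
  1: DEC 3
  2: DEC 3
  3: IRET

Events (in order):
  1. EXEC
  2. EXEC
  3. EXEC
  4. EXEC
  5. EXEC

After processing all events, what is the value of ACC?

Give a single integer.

Answer: -2

Derivation:
Event 1 (EXEC): [MAIN] PC=0: DEC 4 -> ACC=-4
Event 2 (EXEC): [MAIN] PC=1: NOP
Event 3 (EXEC): [MAIN] PC=2: NOP
Event 4 (EXEC): [MAIN] PC=3: INC 2 -> ACC=-2
Event 5 (EXEC): [MAIN] PC=4: HALT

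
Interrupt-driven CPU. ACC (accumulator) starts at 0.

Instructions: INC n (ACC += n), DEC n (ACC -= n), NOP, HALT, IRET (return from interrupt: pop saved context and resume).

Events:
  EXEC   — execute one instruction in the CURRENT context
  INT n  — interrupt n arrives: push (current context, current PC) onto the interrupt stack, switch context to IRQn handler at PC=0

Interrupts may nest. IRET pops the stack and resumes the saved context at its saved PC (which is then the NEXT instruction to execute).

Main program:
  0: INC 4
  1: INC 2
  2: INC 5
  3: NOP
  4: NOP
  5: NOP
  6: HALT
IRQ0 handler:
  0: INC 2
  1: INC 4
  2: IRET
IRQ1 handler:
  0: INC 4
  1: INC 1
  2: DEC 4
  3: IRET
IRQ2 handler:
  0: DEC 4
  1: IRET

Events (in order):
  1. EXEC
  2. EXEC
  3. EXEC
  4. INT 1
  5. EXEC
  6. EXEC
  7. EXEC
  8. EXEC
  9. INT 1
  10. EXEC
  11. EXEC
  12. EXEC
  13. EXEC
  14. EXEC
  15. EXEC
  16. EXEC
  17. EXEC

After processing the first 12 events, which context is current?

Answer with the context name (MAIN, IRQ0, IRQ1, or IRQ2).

Event 1 (EXEC): [MAIN] PC=0: INC 4 -> ACC=4
Event 2 (EXEC): [MAIN] PC=1: INC 2 -> ACC=6
Event 3 (EXEC): [MAIN] PC=2: INC 5 -> ACC=11
Event 4 (INT 1): INT 1 arrives: push (MAIN, PC=3), enter IRQ1 at PC=0 (depth now 1)
Event 5 (EXEC): [IRQ1] PC=0: INC 4 -> ACC=15
Event 6 (EXEC): [IRQ1] PC=1: INC 1 -> ACC=16
Event 7 (EXEC): [IRQ1] PC=2: DEC 4 -> ACC=12
Event 8 (EXEC): [IRQ1] PC=3: IRET -> resume MAIN at PC=3 (depth now 0)
Event 9 (INT 1): INT 1 arrives: push (MAIN, PC=3), enter IRQ1 at PC=0 (depth now 1)
Event 10 (EXEC): [IRQ1] PC=0: INC 4 -> ACC=16
Event 11 (EXEC): [IRQ1] PC=1: INC 1 -> ACC=17
Event 12 (EXEC): [IRQ1] PC=2: DEC 4 -> ACC=13

Answer: IRQ1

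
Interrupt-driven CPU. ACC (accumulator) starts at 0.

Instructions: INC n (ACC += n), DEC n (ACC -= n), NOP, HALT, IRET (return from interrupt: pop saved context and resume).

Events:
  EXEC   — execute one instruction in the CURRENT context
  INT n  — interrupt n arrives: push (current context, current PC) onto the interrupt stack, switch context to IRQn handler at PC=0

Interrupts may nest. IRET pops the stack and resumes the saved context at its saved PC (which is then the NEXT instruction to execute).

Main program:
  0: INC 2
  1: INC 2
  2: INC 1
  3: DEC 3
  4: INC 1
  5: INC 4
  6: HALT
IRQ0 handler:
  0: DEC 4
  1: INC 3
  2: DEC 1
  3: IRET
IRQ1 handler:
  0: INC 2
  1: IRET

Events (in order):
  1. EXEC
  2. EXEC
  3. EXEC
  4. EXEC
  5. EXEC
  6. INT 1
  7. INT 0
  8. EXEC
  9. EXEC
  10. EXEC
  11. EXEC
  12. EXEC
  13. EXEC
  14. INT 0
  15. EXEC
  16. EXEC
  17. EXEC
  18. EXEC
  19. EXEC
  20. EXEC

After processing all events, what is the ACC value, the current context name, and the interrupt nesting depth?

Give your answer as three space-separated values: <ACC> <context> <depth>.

Event 1 (EXEC): [MAIN] PC=0: INC 2 -> ACC=2
Event 2 (EXEC): [MAIN] PC=1: INC 2 -> ACC=4
Event 3 (EXEC): [MAIN] PC=2: INC 1 -> ACC=5
Event 4 (EXEC): [MAIN] PC=3: DEC 3 -> ACC=2
Event 5 (EXEC): [MAIN] PC=4: INC 1 -> ACC=3
Event 6 (INT 1): INT 1 arrives: push (MAIN, PC=5), enter IRQ1 at PC=0 (depth now 1)
Event 7 (INT 0): INT 0 arrives: push (IRQ1, PC=0), enter IRQ0 at PC=0 (depth now 2)
Event 8 (EXEC): [IRQ0] PC=0: DEC 4 -> ACC=-1
Event 9 (EXEC): [IRQ0] PC=1: INC 3 -> ACC=2
Event 10 (EXEC): [IRQ0] PC=2: DEC 1 -> ACC=1
Event 11 (EXEC): [IRQ0] PC=3: IRET -> resume IRQ1 at PC=0 (depth now 1)
Event 12 (EXEC): [IRQ1] PC=0: INC 2 -> ACC=3
Event 13 (EXEC): [IRQ1] PC=1: IRET -> resume MAIN at PC=5 (depth now 0)
Event 14 (INT 0): INT 0 arrives: push (MAIN, PC=5), enter IRQ0 at PC=0 (depth now 1)
Event 15 (EXEC): [IRQ0] PC=0: DEC 4 -> ACC=-1
Event 16 (EXEC): [IRQ0] PC=1: INC 3 -> ACC=2
Event 17 (EXEC): [IRQ0] PC=2: DEC 1 -> ACC=1
Event 18 (EXEC): [IRQ0] PC=3: IRET -> resume MAIN at PC=5 (depth now 0)
Event 19 (EXEC): [MAIN] PC=5: INC 4 -> ACC=5
Event 20 (EXEC): [MAIN] PC=6: HALT

Answer: 5 MAIN 0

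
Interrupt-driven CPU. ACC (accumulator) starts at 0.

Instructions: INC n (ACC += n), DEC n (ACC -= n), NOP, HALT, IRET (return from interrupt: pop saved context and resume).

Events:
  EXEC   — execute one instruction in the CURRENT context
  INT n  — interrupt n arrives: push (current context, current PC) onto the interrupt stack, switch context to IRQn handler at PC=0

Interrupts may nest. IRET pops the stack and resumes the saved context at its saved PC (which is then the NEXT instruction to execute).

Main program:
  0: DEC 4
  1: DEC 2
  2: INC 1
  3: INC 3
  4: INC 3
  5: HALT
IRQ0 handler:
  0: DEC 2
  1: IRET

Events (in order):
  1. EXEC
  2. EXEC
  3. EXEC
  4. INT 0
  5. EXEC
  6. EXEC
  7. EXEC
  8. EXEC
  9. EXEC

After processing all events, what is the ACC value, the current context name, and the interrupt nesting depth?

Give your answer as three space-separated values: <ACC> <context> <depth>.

Answer: -1 MAIN 0

Derivation:
Event 1 (EXEC): [MAIN] PC=0: DEC 4 -> ACC=-4
Event 2 (EXEC): [MAIN] PC=1: DEC 2 -> ACC=-6
Event 3 (EXEC): [MAIN] PC=2: INC 1 -> ACC=-5
Event 4 (INT 0): INT 0 arrives: push (MAIN, PC=3), enter IRQ0 at PC=0 (depth now 1)
Event 5 (EXEC): [IRQ0] PC=0: DEC 2 -> ACC=-7
Event 6 (EXEC): [IRQ0] PC=1: IRET -> resume MAIN at PC=3 (depth now 0)
Event 7 (EXEC): [MAIN] PC=3: INC 3 -> ACC=-4
Event 8 (EXEC): [MAIN] PC=4: INC 3 -> ACC=-1
Event 9 (EXEC): [MAIN] PC=5: HALT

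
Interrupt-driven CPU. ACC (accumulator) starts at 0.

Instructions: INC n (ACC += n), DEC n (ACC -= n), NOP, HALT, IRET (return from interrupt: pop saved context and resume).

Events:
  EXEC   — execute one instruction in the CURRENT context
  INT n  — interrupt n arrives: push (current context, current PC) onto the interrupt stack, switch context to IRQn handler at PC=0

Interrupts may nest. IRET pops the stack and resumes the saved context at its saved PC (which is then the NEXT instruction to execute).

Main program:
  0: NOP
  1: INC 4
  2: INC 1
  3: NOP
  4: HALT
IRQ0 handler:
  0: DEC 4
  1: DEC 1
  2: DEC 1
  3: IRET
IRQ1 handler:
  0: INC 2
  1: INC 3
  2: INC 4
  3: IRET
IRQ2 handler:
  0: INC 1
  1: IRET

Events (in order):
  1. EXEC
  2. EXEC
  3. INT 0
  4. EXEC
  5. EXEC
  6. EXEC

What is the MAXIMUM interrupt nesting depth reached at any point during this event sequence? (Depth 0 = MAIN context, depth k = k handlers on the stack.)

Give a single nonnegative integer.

Answer: 1

Derivation:
Event 1 (EXEC): [MAIN] PC=0: NOP [depth=0]
Event 2 (EXEC): [MAIN] PC=1: INC 4 -> ACC=4 [depth=0]
Event 3 (INT 0): INT 0 arrives: push (MAIN, PC=2), enter IRQ0 at PC=0 (depth now 1) [depth=1]
Event 4 (EXEC): [IRQ0] PC=0: DEC 4 -> ACC=0 [depth=1]
Event 5 (EXEC): [IRQ0] PC=1: DEC 1 -> ACC=-1 [depth=1]
Event 6 (EXEC): [IRQ0] PC=2: DEC 1 -> ACC=-2 [depth=1]
Max depth observed: 1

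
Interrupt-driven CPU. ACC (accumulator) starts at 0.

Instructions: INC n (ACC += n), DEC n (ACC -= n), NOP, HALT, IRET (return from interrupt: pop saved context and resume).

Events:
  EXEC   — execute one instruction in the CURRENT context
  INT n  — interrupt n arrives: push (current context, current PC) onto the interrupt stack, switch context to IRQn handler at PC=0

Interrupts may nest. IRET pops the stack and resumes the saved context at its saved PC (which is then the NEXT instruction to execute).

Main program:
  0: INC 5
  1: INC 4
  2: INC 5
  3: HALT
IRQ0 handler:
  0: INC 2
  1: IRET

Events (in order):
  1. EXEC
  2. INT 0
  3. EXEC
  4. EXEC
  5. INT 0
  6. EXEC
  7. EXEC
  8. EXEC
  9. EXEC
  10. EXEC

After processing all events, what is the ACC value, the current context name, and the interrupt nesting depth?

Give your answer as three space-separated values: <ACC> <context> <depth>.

Answer: 18 MAIN 0

Derivation:
Event 1 (EXEC): [MAIN] PC=0: INC 5 -> ACC=5
Event 2 (INT 0): INT 0 arrives: push (MAIN, PC=1), enter IRQ0 at PC=0 (depth now 1)
Event 3 (EXEC): [IRQ0] PC=0: INC 2 -> ACC=7
Event 4 (EXEC): [IRQ0] PC=1: IRET -> resume MAIN at PC=1 (depth now 0)
Event 5 (INT 0): INT 0 arrives: push (MAIN, PC=1), enter IRQ0 at PC=0 (depth now 1)
Event 6 (EXEC): [IRQ0] PC=0: INC 2 -> ACC=9
Event 7 (EXEC): [IRQ0] PC=1: IRET -> resume MAIN at PC=1 (depth now 0)
Event 8 (EXEC): [MAIN] PC=1: INC 4 -> ACC=13
Event 9 (EXEC): [MAIN] PC=2: INC 5 -> ACC=18
Event 10 (EXEC): [MAIN] PC=3: HALT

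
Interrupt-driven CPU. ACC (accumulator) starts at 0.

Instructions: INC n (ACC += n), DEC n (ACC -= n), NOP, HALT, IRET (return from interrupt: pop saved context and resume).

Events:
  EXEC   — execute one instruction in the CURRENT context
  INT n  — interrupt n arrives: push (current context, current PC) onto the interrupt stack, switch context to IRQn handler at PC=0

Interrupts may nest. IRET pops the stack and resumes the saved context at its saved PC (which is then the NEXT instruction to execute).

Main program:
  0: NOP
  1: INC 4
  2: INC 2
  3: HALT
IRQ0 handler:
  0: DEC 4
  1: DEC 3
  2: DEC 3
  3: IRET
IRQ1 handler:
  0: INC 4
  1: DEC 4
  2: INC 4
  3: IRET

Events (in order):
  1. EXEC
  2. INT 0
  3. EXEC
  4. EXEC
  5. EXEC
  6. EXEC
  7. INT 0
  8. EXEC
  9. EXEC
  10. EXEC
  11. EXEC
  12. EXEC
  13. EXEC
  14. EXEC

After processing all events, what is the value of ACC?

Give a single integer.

Answer: -14

Derivation:
Event 1 (EXEC): [MAIN] PC=0: NOP
Event 2 (INT 0): INT 0 arrives: push (MAIN, PC=1), enter IRQ0 at PC=0 (depth now 1)
Event 3 (EXEC): [IRQ0] PC=0: DEC 4 -> ACC=-4
Event 4 (EXEC): [IRQ0] PC=1: DEC 3 -> ACC=-7
Event 5 (EXEC): [IRQ0] PC=2: DEC 3 -> ACC=-10
Event 6 (EXEC): [IRQ0] PC=3: IRET -> resume MAIN at PC=1 (depth now 0)
Event 7 (INT 0): INT 0 arrives: push (MAIN, PC=1), enter IRQ0 at PC=0 (depth now 1)
Event 8 (EXEC): [IRQ0] PC=0: DEC 4 -> ACC=-14
Event 9 (EXEC): [IRQ0] PC=1: DEC 3 -> ACC=-17
Event 10 (EXEC): [IRQ0] PC=2: DEC 3 -> ACC=-20
Event 11 (EXEC): [IRQ0] PC=3: IRET -> resume MAIN at PC=1 (depth now 0)
Event 12 (EXEC): [MAIN] PC=1: INC 4 -> ACC=-16
Event 13 (EXEC): [MAIN] PC=2: INC 2 -> ACC=-14
Event 14 (EXEC): [MAIN] PC=3: HALT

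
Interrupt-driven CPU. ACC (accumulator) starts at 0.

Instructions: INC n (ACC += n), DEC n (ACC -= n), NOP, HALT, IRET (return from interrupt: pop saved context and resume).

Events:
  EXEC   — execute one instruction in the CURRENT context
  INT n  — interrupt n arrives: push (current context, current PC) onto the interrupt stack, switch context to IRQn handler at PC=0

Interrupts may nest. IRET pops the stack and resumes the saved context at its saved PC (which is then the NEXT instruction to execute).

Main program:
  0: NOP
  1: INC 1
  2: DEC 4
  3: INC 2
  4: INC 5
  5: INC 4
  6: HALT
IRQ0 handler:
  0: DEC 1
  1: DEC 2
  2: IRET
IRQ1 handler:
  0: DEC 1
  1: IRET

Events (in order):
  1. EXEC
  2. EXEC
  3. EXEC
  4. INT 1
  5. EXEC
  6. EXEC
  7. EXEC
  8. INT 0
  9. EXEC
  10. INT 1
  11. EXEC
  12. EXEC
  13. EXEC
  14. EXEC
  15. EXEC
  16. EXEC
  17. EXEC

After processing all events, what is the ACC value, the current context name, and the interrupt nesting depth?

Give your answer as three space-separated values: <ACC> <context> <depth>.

Answer: 3 MAIN 0

Derivation:
Event 1 (EXEC): [MAIN] PC=0: NOP
Event 2 (EXEC): [MAIN] PC=1: INC 1 -> ACC=1
Event 3 (EXEC): [MAIN] PC=2: DEC 4 -> ACC=-3
Event 4 (INT 1): INT 1 arrives: push (MAIN, PC=3), enter IRQ1 at PC=0 (depth now 1)
Event 5 (EXEC): [IRQ1] PC=0: DEC 1 -> ACC=-4
Event 6 (EXEC): [IRQ1] PC=1: IRET -> resume MAIN at PC=3 (depth now 0)
Event 7 (EXEC): [MAIN] PC=3: INC 2 -> ACC=-2
Event 8 (INT 0): INT 0 arrives: push (MAIN, PC=4), enter IRQ0 at PC=0 (depth now 1)
Event 9 (EXEC): [IRQ0] PC=0: DEC 1 -> ACC=-3
Event 10 (INT 1): INT 1 arrives: push (IRQ0, PC=1), enter IRQ1 at PC=0 (depth now 2)
Event 11 (EXEC): [IRQ1] PC=0: DEC 1 -> ACC=-4
Event 12 (EXEC): [IRQ1] PC=1: IRET -> resume IRQ0 at PC=1 (depth now 1)
Event 13 (EXEC): [IRQ0] PC=1: DEC 2 -> ACC=-6
Event 14 (EXEC): [IRQ0] PC=2: IRET -> resume MAIN at PC=4 (depth now 0)
Event 15 (EXEC): [MAIN] PC=4: INC 5 -> ACC=-1
Event 16 (EXEC): [MAIN] PC=5: INC 4 -> ACC=3
Event 17 (EXEC): [MAIN] PC=6: HALT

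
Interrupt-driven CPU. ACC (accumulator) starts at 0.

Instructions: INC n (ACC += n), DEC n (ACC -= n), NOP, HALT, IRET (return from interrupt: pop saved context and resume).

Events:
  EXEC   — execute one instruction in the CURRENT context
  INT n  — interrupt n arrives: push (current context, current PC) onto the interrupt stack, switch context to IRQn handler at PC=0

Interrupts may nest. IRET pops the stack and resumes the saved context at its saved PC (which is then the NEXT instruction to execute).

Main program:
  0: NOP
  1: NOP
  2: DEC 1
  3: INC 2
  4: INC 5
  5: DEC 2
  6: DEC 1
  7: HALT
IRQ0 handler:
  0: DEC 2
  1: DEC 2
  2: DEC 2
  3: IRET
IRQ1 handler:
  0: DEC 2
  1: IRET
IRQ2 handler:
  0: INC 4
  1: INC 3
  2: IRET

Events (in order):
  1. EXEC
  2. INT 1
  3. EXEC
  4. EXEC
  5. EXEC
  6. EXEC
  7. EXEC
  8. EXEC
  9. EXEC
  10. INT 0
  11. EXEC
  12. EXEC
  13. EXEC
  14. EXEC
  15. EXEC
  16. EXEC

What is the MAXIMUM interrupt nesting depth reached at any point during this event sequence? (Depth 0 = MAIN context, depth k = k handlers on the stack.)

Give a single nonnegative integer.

Answer: 1

Derivation:
Event 1 (EXEC): [MAIN] PC=0: NOP [depth=0]
Event 2 (INT 1): INT 1 arrives: push (MAIN, PC=1), enter IRQ1 at PC=0 (depth now 1) [depth=1]
Event 3 (EXEC): [IRQ1] PC=0: DEC 2 -> ACC=-2 [depth=1]
Event 4 (EXEC): [IRQ1] PC=1: IRET -> resume MAIN at PC=1 (depth now 0) [depth=0]
Event 5 (EXEC): [MAIN] PC=1: NOP [depth=0]
Event 6 (EXEC): [MAIN] PC=2: DEC 1 -> ACC=-3 [depth=0]
Event 7 (EXEC): [MAIN] PC=3: INC 2 -> ACC=-1 [depth=0]
Event 8 (EXEC): [MAIN] PC=4: INC 5 -> ACC=4 [depth=0]
Event 9 (EXEC): [MAIN] PC=5: DEC 2 -> ACC=2 [depth=0]
Event 10 (INT 0): INT 0 arrives: push (MAIN, PC=6), enter IRQ0 at PC=0 (depth now 1) [depth=1]
Event 11 (EXEC): [IRQ0] PC=0: DEC 2 -> ACC=0 [depth=1]
Event 12 (EXEC): [IRQ0] PC=1: DEC 2 -> ACC=-2 [depth=1]
Event 13 (EXEC): [IRQ0] PC=2: DEC 2 -> ACC=-4 [depth=1]
Event 14 (EXEC): [IRQ0] PC=3: IRET -> resume MAIN at PC=6 (depth now 0) [depth=0]
Event 15 (EXEC): [MAIN] PC=6: DEC 1 -> ACC=-5 [depth=0]
Event 16 (EXEC): [MAIN] PC=7: HALT [depth=0]
Max depth observed: 1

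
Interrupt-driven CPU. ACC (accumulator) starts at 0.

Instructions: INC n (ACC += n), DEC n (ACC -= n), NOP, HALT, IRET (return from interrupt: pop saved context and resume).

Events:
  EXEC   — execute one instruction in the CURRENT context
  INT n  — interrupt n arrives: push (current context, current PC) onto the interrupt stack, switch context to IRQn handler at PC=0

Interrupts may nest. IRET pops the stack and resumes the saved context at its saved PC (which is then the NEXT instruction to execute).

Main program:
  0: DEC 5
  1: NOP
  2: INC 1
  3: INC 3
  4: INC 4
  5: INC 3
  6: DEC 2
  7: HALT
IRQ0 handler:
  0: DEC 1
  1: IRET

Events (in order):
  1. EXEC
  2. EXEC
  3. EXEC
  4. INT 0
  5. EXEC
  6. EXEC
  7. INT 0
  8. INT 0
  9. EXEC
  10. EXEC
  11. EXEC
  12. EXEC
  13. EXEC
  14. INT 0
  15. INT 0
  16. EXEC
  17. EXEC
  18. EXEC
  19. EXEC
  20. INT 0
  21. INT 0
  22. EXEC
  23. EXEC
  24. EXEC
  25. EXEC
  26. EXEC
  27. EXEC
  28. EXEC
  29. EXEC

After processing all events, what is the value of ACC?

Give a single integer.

Answer: -3

Derivation:
Event 1 (EXEC): [MAIN] PC=0: DEC 5 -> ACC=-5
Event 2 (EXEC): [MAIN] PC=1: NOP
Event 3 (EXEC): [MAIN] PC=2: INC 1 -> ACC=-4
Event 4 (INT 0): INT 0 arrives: push (MAIN, PC=3), enter IRQ0 at PC=0 (depth now 1)
Event 5 (EXEC): [IRQ0] PC=0: DEC 1 -> ACC=-5
Event 6 (EXEC): [IRQ0] PC=1: IRET -> resume MAIN at PC=3 (depth now 0)
Event 7 (INT 0): INT 0 arrives: push (MAIN, PC=3), enter IRQ0 at PC=0 (depth now 1)
Event 8 (INT 0): INT 0 arrives: push (IRQ0, PC=0), enter IRQ0 at PC=0 (depth now 2)
Event 9 (EXEC): [IRQ0] PC=0: DEC 1 -> ACC=-6
Event 10 (EXEC): [IRQ0] PC=1: IRET -> resume IRQ0 at PC=0 (depth now 1)
Event 11 (EXEC): [IRQ0] PC=0: DEC 1 -> ACC=-7
Event 12 (EXEC): [IRQ0] PC=1: IRET -> resume MAIN at PC=3 (depth now 0)
Event 13 (EXEC): [MAIN] PC=3: INC 3 -> ACC=-4
Event 14 (INT 0): INT 0 arrives: push (MAIN, PC=4), enter IRQ0 at PC=0 (depth now 1)
Event 15 (INT 0): INT 0 arrives: push (IRQ0, PC=0), enter IRQ0 at PC=0 (depth now 2)
Event 16 (EXEC): [IRQ0] PC=0: DEC 1 -> ACC=-5
Event 17 (EXEC): [IRQ0] PC=1: IRET -> resume IRQ0 at PC=0 (depth now 1)
Event 18 (EXEC): [IRQ0] PC=0: DEC 1 -> ACC=-6
Event 19 (EXEC): [IRQ0] PC=1: IRET -> resume MAIN at PC=4 (depth now 0)
Event 20 (INT 0): INT 0 arrives: push (MAIN, PC=4), enter IRQ0 at PC=0 (depth now 1)
Event 21 (INT 0): INT 0 arrives: push (IRQ0, PC=0), enter IRQ0 at PC=0 (depth now 2)
Event 22 (EXEC): [IRQ0] PC=0: DEC 1 -> ACC=-7
Event 23 (EXEC): [IRQ0] PC=1: IRET -> resume IRQ0 at PC=0 (depth now 1)
Event 24 (EXEC): [IRQ0] PC=0: DEC 1 -> ACC=-8
Event 25 (EXEC): [IRQ0] PC=1: IRET -> resume MAIN at PC=4 (depth now 0)
Event 26 (EXEC): [MAIN] PC=4: INC 4 -> ACC=-4
Event 27 (EXEC): [MAIN] PC=5: INC 3 -> ACC=-1
Event 28 (EXEC): [MAIN] PC=6: DEC 2 -> ACC=-3
Event 29 (EXEC): [MAIN] PC=7: HALT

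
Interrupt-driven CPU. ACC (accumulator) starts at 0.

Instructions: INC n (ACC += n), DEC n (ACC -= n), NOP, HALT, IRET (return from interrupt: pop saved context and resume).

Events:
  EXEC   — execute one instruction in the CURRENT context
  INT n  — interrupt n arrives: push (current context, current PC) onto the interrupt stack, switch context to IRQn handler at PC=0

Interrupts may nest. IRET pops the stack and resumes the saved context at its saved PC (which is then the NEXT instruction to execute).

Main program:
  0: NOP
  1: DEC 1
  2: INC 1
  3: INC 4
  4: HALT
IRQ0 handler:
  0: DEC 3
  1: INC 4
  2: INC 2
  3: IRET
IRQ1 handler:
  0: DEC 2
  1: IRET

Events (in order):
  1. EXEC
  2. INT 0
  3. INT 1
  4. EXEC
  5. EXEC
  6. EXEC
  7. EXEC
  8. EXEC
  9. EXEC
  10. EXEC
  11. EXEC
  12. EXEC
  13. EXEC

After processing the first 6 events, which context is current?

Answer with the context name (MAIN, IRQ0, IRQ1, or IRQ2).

Answer: IRQ0

Derivation:
Event 1 (EXEC): [MAIN] PC=0: NOP
Event 2 (INT 0): INT 0 arrives: push (MAIN, PC=1), enter IRQ0 at PC=0 (depth now 1)
Event 3 (INT 1): INT 1 arrives: push (IRQ0, PC=0), enter IRQ1 at PC=0 (depth now 2)
Event 4 (EXEC): [IRQ1] PC=0: DEC 2 -> ACC=-2
Event 5 (EXEC): [IRQ1] PC=1: IRET -> resume IRQ0 at PC=0 (depth now 1)
Event 6 (EXEC): [IRQ0] PC=0: DEC 3 -> ACC=-5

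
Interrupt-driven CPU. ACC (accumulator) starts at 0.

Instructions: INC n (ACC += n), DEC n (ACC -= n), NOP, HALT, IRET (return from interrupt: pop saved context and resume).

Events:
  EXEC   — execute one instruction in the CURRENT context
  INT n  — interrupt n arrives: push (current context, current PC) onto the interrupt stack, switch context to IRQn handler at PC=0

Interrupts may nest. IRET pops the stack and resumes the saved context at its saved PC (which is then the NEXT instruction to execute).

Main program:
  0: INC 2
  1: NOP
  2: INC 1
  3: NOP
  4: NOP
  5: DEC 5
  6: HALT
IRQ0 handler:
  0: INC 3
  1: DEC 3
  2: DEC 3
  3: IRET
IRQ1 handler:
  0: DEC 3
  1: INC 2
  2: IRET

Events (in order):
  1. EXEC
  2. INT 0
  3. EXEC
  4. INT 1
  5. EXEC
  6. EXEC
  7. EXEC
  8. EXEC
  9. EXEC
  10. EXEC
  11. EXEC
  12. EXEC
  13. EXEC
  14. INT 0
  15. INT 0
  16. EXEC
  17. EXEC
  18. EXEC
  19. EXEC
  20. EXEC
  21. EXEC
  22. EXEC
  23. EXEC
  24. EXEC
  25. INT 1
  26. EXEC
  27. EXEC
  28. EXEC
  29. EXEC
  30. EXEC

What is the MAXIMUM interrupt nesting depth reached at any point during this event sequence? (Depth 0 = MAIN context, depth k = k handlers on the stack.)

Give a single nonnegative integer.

Event 1 (EXEC): [MAIN] PC=0: INC 2 -> ACC=2 [depth=0]
Event 2 (INT 0): INT 0 arrives: push (MAIN, PC=1), enter IRQ0 at PC=0 (depth now 1) [depth=1]
Event 3 (EXEC): [IRQ0] PC=0: INC 3 -> ACC=5 [depth=1]
Event 4 (INT 1): INT 1 arrives: push (IRQ0, PC=1), enter IRQ1 at PC=0 (depth now 2) [depth=2]
Event 5 (EXEC): [IRQ1] PC=0: DEC 3 -> ACC=2 [depth=2]
Event 6 (EXEC): [IRQ1] PC=1: INC 2 -> ACC=4 [depth=2]
Event 7 (EXEC): [IRQ1] PC=2: IRET -> resume IRQ0 at PC=1 (depth now 1) [depth=1]
Event 8 (EXEC): [IRQ0] PC=1: DEC 3 -> ACC=1 [depth=1]
Event 9 (EXEC): [IRQ0] PC=2: DEC 3 -> ACC=-2 [depth=1]
Event 10 (EXEC): [IRQ0] PC=3: IRET -> resume MAIN at PC=1 (depth now 0) [depth=0]
Event 11 (EXEC): [MAIN] PC=1: NOP [depth=0]
Event 12 (EXEC): [MAIN] PC=2: INC 1 -> ACC=-1 [depth=0]
Event 13 (EXEC): [MAIN] PC=3: NOP [depth=0]
Event 14 (INT 0): INT 0 arrives: push (MAIN, PC=4), enter IRQ0 at PC=0 (depth now 1) [depth=1]
Event 15 (INT 0): INT 0 arrives: push (IRQ0, PC=0), enter IRQ0 at PC=0 (depth now 2) [depth=2]
Event 16 (EXEC): [IRQ0] PC=0: INC 3 -> ACC=2 [depth=2]
Event 17 (EXEC): [IRQ0] PC=1: DEC 3 -> ACC=-1 [depth=2]
Event 18 (EXEC): [IRQ0] PC=2: DEC 3 -> ACC=-4 [depth=2]
Event 19 (EXEC): [IRQ0] PC=3: IRET -> resume IRQ0 at PC=0 (depth now 1) [depth=1]
Event 20 (EXEC): [IRQ0] PC=0: INC 3 -> ACC=-1 [depth=1]
Event 21 (EXEC): [IRQ0] PC=1: DEC 3 -> ACC=-4 [depth=1]
Event 22 (EXEC): [IRQ0] PC=2: DEC 3 -> ACC=-7 [depth=1]
Event 23 (EXEC): [IRQ0] PC=3: IRET -> resume MAIN at PC=4 (depth now 0) [depth=0]
Event 24 (EXEC): [MAIN] PC=4: NOP [depth=0]
Event 25 (INT 1): INT 1 arrives: push (MAIN, PC=5), enter IRQ1 at PC=0 (depth now 1) [depth=1]
Event 26 (EXEC): [IRQ1] PC=0: DEC 3 -> ACC=-10 [depth=1]
Event 27 (EXEC): [IRQ1] PC=1: INC 2 -> ACC=-8 [depth=1]
Event 28 (EXEC): [IRQ1] PC=2: IRET -> resume MAIN at PC=5 (depth now 0) [depth=0]
Event 29 (EXEC): [MAIN] PC=5: DEC 5 -> ACC=-13 [depth=0]
Event 30 (EXEC): [MAIN] PC=6: HALT [depth=0]
Max depth observed: 2

Answer: 2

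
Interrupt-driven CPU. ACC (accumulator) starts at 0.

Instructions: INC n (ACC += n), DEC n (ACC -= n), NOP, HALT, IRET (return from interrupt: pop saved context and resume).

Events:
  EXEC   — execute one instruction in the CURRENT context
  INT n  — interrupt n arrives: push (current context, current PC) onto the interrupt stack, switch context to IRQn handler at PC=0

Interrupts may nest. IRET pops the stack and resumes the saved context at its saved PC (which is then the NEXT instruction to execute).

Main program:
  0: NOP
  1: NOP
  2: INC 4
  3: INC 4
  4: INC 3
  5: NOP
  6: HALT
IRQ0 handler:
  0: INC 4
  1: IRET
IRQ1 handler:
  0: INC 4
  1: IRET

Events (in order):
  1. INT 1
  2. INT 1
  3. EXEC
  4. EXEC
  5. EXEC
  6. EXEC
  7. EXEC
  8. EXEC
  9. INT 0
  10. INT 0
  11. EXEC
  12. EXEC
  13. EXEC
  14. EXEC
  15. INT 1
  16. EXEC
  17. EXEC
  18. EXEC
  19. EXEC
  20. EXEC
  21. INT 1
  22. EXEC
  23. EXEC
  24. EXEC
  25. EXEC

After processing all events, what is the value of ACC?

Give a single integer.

Answer: 35

Derivation:
Event 1 (INT 1): INT 1 arrives: push (MAIN, PC=0), enter IRQ1 at PC=0 (depth now 1)
Event 2 (INT 1): INT 1 arrives: push (IRQ1, PC=0), enter IRQ1 at PC=0 (depth now 2)
Event 3 (EXEC): [IRQ1] PC=0: INC 4 -> ACC=4
Event 4 (EXEC): [IRQ1] PC=1: IRET -> resume IRQ1 at PC=0 (depth now 1)
Event 5 (EXEC): [IRQ1] PC=0: INC 4 -> ACC=8
Event 6 (EXEC): [IRQ1] PC=1: IRET -> resume MAIN at PC=0 (depth now 0)
Event 7 (EXEC): [MAIN] PC=0: NOP
Event 8 (EXEC): [MAIN] PC=1: NOP
Event 9 (INT 0): INT 0 arrives: push (MAIN, PC=2), enter IRQ0 at PC=0 (depth now 1)
Event 10 (INT 0): INT 0 arrives: push (IRQ0, PC=0), enter IRQ0 at PC=0 (depth now 2)
Event 11 (EXEC): [IRQ0] PC=0: INC 4 -> ACC=12
Event 12 (EXEC): [IRQ0] PC=1: IRET -> resume IRQ0 at PC=0 (depth now 1)
Event 13 (EXEC): [IRQ0] PC=0: INC 4 -> ACC=16
Event 14 (EXEC): [IRQ0] PC=1: IRET -> resume MAIN at PC=2 (depth now 0)
Event 15 (INT 1): INT 1 arrives: push (MAIN, PC=2), enter IRQ1 at PC=0 (depth now 1)
Event 16 (EXEC): [IRQ1] PC=0: INC 4 -> ACC=20
Event 17 (EXEC): [IRQ1] PC=1: IRET -> resume MAIN at PC=2 (depth now 0)
Event 18 (EXEC): [MAIN] PC=2: INC 4 -> ACC=24
Event 19 (EXEC): [MAIN] PC=3: INC 4 -> ACC=28
Event 20 (EXEC): [MAIN] PC=4: INC 3 -> ACC=31
Event 21 (INT 1): INT 1 arrives: push (MAIN, PC=5), enter IRQ1 at PC=0 (depth now 1)
Event 22 (EXEC): [IRQ1] PC=0: INC 4 -> ACC=35
Event 23 (EXEC): [IRQ1] PC=1: IRET -> resume MAIN at PC=5 (depth now 0)
Event 24 (EXEC): [MAIN] PC=5: NOP
Event 25 (EXEC): [MAIN] PC=6: HALT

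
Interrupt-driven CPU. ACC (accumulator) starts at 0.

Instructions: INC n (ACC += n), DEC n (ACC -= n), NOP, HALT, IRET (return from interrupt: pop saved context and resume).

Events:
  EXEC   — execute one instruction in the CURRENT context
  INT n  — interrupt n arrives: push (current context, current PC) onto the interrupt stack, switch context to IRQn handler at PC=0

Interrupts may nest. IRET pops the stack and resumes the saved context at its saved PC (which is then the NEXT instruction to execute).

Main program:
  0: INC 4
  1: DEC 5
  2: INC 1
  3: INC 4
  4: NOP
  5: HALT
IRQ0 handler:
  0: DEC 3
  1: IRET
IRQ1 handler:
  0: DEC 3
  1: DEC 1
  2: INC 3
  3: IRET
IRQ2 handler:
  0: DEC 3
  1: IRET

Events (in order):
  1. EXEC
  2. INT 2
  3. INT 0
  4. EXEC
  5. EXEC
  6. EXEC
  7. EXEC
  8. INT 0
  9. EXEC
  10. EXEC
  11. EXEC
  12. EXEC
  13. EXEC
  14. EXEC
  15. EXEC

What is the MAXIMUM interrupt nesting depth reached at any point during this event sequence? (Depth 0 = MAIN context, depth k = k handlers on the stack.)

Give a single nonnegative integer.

Event 1 (EXEC): [MAIN] PC=0: INC 4 -> ACC=4 [depth=0]
Event 2 (INT 2): INT 2 arrives: push (MAIN, PC=1), enter IRQ2 at PC=0 (depth now 1) [depth=1]
Event 3 (INT 0): INT 0 arrives: push (IRQ2, PC=0), enter IRQ0 at PC=0 (depth now 2) [depth=2]
Event 4 (EXEC): [IRQ0] PC=0: DEC 3 -> ACC=1 [depth=2]
Event 5 (EXEC): [IRQ0] PC=1: IRET -> resume IRQ2 at PC=0 (depth now 1) [depth=1]
Event 6 (EXEC): [IRQ2] PC=0: DEC 3 -> ACC=-2 [depth=1]
Event 7 (EXEC): [IRQ2] PC=1: IRET -> resume MAIN at PC=1 (depth now 0) [depth=0]
Event 8 (INT 0): INT 0 arrives: push (MAIN, PC=1), enter IRQ0 at PC=0 (depth now 1) [depth=1]
Event 9 (EXEC): [IRQ0] PC=0: DEC 3 -> ACC=-5 [depth=1]
Event 10 (EXEC): [IRQ0] PC=1: IRET -> resume MAIN at PC=1 (depth now 0) [depth=0]
Event 11 (EXEC): [MAIN] PC=1: DEC 5 -> ACC=-10 [depth=0]
Event 12 (EXEC): [MAIN] PC=2: INC 1 -> ACC=-9 [depth=0]
Event 13 (EXEC): [MAIN] PC=3: INC 4 -> ACC=-5 [depth=0]
Event 14 (EXEC): [MAIN] PC=4: NOP [depth=0]
Event 15 (EXEC): [MAIN] PC=5: HALT [depth=0]
Max depth observed: 2

Answer: 2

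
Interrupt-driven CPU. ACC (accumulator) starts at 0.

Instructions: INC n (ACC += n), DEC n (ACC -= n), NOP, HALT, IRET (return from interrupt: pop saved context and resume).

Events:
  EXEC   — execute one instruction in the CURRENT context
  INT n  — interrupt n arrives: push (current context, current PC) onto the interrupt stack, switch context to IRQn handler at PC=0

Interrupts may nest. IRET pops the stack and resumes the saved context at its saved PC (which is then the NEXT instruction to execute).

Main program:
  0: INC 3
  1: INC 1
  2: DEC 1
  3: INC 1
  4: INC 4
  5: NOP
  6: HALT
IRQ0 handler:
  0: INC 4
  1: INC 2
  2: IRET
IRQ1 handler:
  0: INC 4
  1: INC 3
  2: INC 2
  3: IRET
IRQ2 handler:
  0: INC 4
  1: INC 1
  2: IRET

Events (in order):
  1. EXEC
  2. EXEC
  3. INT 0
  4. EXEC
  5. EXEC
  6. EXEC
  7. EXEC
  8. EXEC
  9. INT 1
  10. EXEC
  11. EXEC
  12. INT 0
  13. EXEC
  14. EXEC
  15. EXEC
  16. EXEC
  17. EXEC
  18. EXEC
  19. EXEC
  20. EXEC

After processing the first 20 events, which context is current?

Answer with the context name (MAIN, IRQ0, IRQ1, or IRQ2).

Event 1 (EXEC): [MAIN] PC=0: INC 3 -> ACC=3
Event 2 (EXEC): [MAIN] PC=1: INC 1 -> ACC=4
Event 3 (INT 0): INT 0 arrives: push (MAIN, PC=2), enter IRQ0 at PC=0 (depth now 1)
Event 4 (EXEC): [IRQ0] PC=0: INC 4 -> ACC=8
Event 5 (EXEC): [IRQ0] PC=1: INC 2 -> ACC=10
Event 6 (EXEC): [IRQ0] PC=2: IRET -> resume MAIN at PC=2 (depth now 0)
Event 7 (EXEC): [MAIN] PC=2: DEC 1 -> ACC=9
Event 8 (EXEC): [MAIN] PC=3: INC 1 -> ACC=10
Event 9 (INT 1): INT 1 arrives: push (MAIN, PC=4), enter IRQ1 at PC=0 (depth now 1)
Event 10 (EXEC): [IRQ1] PC=0: INC 4 -> ACC=14
Event 11 (EXEC): [IRQ1] PC=1: INC 3 -> ACC=17
Event 12 (INT 0): INT 0 arrives: push (IRQ1, PC=2), enter IRQ0 at PC=0 (depth now 2)
Event 13 (EXEC): [IRQ0] PC=0: INC 4 -> ACC=21
Event 14 (EXEC): [IRQ0] PC=1: INC 2 -> ACC=23
Event 15 (EXEC): [IRQ0] PC=2: IRET -> resume IRQ1 at PC=2 (depth now 1)
Event 16 (EXEC): [IRQ1] PC=2: INC 2 -> ACC=25
Event 17 (EXEC): [IRQ1] PC=3: IRET -> resume MAIN at PC=4 (depth now 0)
Event 18 (EXEC): [MAIN] PC=4: INC 4 -> ACC=29
Event 19 (EXEC): [MAIN] PC=5: NOP
Event 20 (EXEC): [MAIN] PC=6: HALT

Answer: MAIN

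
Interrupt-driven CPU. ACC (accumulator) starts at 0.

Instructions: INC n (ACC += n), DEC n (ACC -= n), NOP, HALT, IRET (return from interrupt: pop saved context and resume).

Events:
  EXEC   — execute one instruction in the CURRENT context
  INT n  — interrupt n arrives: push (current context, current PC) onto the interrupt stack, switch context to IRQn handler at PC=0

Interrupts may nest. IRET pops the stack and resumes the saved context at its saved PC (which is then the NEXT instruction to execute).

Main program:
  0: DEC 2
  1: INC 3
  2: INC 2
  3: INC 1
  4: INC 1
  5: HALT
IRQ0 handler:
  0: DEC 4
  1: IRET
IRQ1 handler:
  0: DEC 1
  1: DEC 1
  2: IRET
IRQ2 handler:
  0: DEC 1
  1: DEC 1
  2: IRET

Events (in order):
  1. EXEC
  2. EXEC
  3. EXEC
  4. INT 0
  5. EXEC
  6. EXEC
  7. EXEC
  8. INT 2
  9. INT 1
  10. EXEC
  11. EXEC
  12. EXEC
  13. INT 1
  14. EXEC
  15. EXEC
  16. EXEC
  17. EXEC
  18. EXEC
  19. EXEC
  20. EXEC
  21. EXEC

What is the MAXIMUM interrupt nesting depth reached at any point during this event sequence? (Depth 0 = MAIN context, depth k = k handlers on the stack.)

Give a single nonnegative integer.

Event 1 (EXEC): [MAIN] PC=0: DEC 2 -> ACC=-2 [depth=0]
Event 2 (EXEC): [MAIN] PC=1: INC 3 -> ACC=1 [depth=0]
Event 3 (EXEC): [MAIN] PC=2: INC 2 -> ACC=3 [depth=0]
Event 4 (INT 0): INT 0 arrives: push (MAIN, PC=3), enter IRQ0 at PC=0 (depth now 1) [depth=1]
Event 5 (EXEC): [IRQ0] PC=0: DEC 4 -> ACC=-1 [depth=1]
Event 6 (EXEC): [IRQ0] PC=1: IRET -> resume MAIN at PC=3 (depth now 0) [depth=0]
Event 7 (EXEC): [MAIN] PC=3: INC 1 -> ACC=0 [depth=0]
Event 8 (INT 2): INT 2 arrives: push (MAIN, PC=4), enter IRQ2 at PC=0 (depth now 1) [depth=1]
Event 9 (INT 1): INT 1 arrives: push (IRQ2, PC=0), enter IRQ1 at PC=0 (depth now 2) [depth=2]
Event 10 (EXEC): [IRQ1] PC=0: DEC 1 -> ACC=-1 [depth=2]
Event 11 (EXEC): [IRQ1] PC=1: DEC 1 -> ACC=-2 [depth=2]
Event 12 (EXEC): [IRQ1] PC=2: IRET -> resume IRQ2 at PC=0 (depth now 1) [depth=1]
Event 13 (INT 1): INT 1 arrives: push (IRQ2, PC=0), enter IRQ1 at PC=0 (depth now 2) [depth=2]
Event 14 (EXEC): [IRQ1] PC=0: DEC 1 -> ACC=-3 [depth=2]
Event 15 (EXEC): [IRQ1] PC=1: DEC 1 -> ACC=-4 [depth=2]
Event 16 (EXEC): [IRQ1] PC=2: IRET -> resume IRQ2 at PC=0 (depth now 1) [depth=1]
Event 17 (EXEC): [IRQ2] PC=0: DEC 1 -> ACC=-5 [depth=1]
Event 18 (EXEC): [IRQ2] PC=1: DEC 1 -> ACC=-6 [depth=1]
Event 19 (EXEC): [IRQ2] PC=2: IRET -> resume MAIN at PC=4 (depth now 0) [depth=0]
Event 20 (EXEC): [MAIN] PC=4: INC 1 -> ACC=-5 [depth=0]
Event 21 (EXEC): [MAIN] PC=5: HALT [depth=0]
Max depth observed: 2

Answer: 2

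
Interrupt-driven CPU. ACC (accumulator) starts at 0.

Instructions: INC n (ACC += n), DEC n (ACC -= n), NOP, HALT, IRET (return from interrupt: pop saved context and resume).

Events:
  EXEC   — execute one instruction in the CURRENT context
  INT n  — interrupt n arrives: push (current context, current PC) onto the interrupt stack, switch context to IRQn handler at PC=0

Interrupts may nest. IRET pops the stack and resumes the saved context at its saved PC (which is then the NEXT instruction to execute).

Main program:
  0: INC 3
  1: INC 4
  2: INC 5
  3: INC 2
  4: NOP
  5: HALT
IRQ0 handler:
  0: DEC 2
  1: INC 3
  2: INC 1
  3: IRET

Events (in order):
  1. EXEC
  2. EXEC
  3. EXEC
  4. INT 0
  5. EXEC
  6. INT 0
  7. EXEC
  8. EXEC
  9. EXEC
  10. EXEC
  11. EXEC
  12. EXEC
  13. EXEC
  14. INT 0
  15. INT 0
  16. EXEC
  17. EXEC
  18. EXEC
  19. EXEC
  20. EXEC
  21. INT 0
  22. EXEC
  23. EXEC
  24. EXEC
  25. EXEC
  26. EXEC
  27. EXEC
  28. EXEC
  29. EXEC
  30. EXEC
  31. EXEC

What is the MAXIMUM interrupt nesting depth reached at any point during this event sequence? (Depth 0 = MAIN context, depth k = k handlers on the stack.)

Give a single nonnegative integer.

Event 1 (EXEC): [MAIN] PC=0: INC 3 -> ACC=3 [depth=0]
Event 2 (EXEC): [MAIN] PC=1: INC 4 -> ACC=7 [depth=0]
Event 3 (EXEC): [MAIN] PC=2: INC 5 -> ACC=12 [depth=0]
Event 4 (INT 0): INT 0 arrives: push (MAIN, PC=3), enter IRQ0 at PC=0 (depth now 1) [depth=1]
Event 5 (EXEC): [IRQ0] PC=0: DEC 2 -> ACC=10 [depth=1]
Event 6 (INT 0): INT 0 arrives: push (IRQ0, PC=1), enter IRQ0 at PC=0 (depth now 2) [depth=2]
Event 7 (EXEC): [IRQ0] PC=0: DEC 2 -> ACC=8 [depth=2]
Event 8 (EXEC): [IRQ0] PC=1: INC 3 -> ACC=11 [depth=2]
Event 9 (EXEC): [IRQ0] PC=2: INC 1 -> ACC=12 [depth=2]
Event 10 (EXEC): [IRQ0] PC=3: IRET -> resume IRQ0 at PC=1 (depth now 1) [depth=1]
Event 11 (EXEC): [IRQ0] PC=1: INC 3 -> ACC=15 [depth=1]
Event 12 (EXEC): [IRQ0] PC=2: INC 1 -> ACC=16 [depth=1]
Event 13 (EXEC): [IRQ0] PC=3: IRET -> resume MAIN at PC=3 (depth now 0) [depth=0]
Event 14 (INT 0): INT 0 arrives: push (MAIN, PC=3), enter IRQ0 at PC=0 (depth now 1) [depth=1]
Event 15 (INT 0): INT 0 arrives: push (IRQ0, PC=0), enter IRQ0 at PC=0 (depth now 2) [depth=2]
Event 16 (EXEC): [IRQ0] PC=0: DEC 2 -> ACC=14 [depth=2]
Event 17 (EXEC): [IRQ0] PC=1: INC 3 -> ACC=17 [depth=2]
Event 18 (EXEC): [IRQ0] PC=2: INC 1 -> ACC=18 [depth=2]
Event 19 (EXEC): [IRQ0] PC=3: IRET -> resume IRQ0 at PC=0 (depth now 1) [depth=1]
Event 20 (EXEC): [IRQ0] PC=0: DEC 2 -> ACC=16 [depth=1]
Event 21 (INT 0): INT 0 arrives: push (IRQ0, PC=1), enter IRQ0 at PC=0 (depth now 2) [depth=2]
Event 22 (EXEC): [IRQ0] PC=0: DEC 2 -> ACC=14 [depth=2]
Event 23 (EXEC): [IRQ0] PC=1: INC 3 -> ACC=17 [depth=2]
Event 24 (EXEC): [IRQ0] PC=2: INC 1 -> ACC=18 [depth=2]
Event 25 (EXEC): [IRQ0] PC=3: IRET -> resume IRQ0 at PC=1 (depth now 1) [depth=1]
Event 26 (EXEC): [IRQ0] PC=1: INC 3 -> ACC=21 [depth=1]
Event 27 (EXEC): [IRQ0] PC=2: INC 1 -> ACC=22 [depth=1]
Event 28 (EXEC): [IRQ0] PC=3: IRET -> resume MAIN at PC=3 (depth now 0) [depth=0]
Event 29 (EXEC): [MAIN] PC=3: INC 2 -> ACC=24 [depth=0]
Event 30 (EXEC): [MAIN] PC=4: NOP [depth=0]
Event 31 (EXEC): [MAIN] PC=5: HALT [depth=0]
Max depth observed: 2

Answer: 2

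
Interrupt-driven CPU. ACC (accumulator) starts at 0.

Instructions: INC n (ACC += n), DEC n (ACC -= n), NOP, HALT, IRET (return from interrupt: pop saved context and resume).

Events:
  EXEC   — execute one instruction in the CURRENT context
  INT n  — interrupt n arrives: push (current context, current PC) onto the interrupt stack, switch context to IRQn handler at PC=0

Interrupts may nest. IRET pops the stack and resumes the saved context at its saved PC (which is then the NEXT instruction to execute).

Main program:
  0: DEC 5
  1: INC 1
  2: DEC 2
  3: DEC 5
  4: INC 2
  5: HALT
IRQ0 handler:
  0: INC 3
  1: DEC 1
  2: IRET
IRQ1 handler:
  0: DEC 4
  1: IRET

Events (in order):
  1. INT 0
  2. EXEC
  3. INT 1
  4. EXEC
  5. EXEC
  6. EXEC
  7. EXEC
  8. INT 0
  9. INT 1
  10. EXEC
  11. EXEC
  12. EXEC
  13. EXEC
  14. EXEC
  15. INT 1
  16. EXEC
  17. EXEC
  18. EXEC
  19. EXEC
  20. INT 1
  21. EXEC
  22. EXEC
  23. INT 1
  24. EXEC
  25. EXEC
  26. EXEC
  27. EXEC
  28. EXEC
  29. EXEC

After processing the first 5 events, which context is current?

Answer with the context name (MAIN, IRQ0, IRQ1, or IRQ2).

Answer: IRQ0

Derivation:
Event 1 (INT 0): INT 0 arrives: push (MAIN, PC=0), enter IRQ0 at PC=0 (depth now 1)
Event 2 (EXEC): [IRQ0] PC=0: INC 3 -> ACC=3
Event 3 (INT 1): INT 1 arrives: push (IRQ0, PC=1), enter IRQ1 at PC=0 (depth now 2)
Event 4 (EXEC): [IRQ1] PC=0: DEC 4 -> ACC=-1
Event 5 (EXEC): [IRQ1] PC=1: IRET -> resume IRQ0 at PC=1 (depth now 1)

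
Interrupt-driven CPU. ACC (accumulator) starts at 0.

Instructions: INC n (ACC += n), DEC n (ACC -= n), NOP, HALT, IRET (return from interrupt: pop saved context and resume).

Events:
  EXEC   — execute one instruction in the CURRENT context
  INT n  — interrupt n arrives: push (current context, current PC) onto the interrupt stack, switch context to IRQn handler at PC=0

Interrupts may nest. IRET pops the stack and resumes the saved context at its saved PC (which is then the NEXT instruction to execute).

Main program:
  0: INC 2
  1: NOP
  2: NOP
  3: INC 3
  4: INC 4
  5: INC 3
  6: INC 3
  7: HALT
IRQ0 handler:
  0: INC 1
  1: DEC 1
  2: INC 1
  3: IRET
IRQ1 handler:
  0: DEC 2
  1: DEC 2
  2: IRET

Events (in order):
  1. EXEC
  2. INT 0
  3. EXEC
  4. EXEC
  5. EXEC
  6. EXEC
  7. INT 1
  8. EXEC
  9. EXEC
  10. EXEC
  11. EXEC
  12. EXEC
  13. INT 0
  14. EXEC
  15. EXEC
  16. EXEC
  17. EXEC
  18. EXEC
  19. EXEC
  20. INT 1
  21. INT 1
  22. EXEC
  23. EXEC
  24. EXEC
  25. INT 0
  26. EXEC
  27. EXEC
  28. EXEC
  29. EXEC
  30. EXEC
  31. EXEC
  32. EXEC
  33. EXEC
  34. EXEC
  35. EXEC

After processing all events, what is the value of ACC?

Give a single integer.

Event 1 (EXEC): [MAIN] PC=0: INC 2 -> ACC=2
Event 2 (INT 0): INT 0 arrives: push (MAIN, PC=1), enter IRQ0 at PC=0 (depth now 1)
Event 3 (EXEC): [IRQ0] PC=0: INC 1 -> ACC=3
Event 4 (EXEC): [IRQ0] PC=1: DEC 1 -> ACC=2
Event 5 (EXEC): [IRQ0] PC=2: INC 1 -> ACC=3
Event 6 (EXEC): [IRQ0] PC=3: IRET -> resume MAIN at PC=1 (depth now 0)
Event 7 (INT 1): INT 1 arrives: push (MAIN, PC=1), enter IRQ1 at PC=0 (depth now 1)
Event 8 (EXEC): [IRQ1] PC=0: DEC 2 -> ACC=1
Event 9 (EXEC): [IRQ1] PC=1: DEC 2 -> ACC=-1
Event 10 (EXEC): [IRQ1] PC=2: IRET -> resume MAIN at PC=1 (depth now 0)
Event 11 (EXEC): [MAIN] PC=1: NOP
Event 12 (EXEC): [MAIN] PC=2: NOP
Event 13 (INT 0): INT 0 arrives: push (MAIN, PC=3), enter IRQ0 at PC=0 (depth now 1)
Event 14 (EXEC): [IRQ0] PC=0: INC 1 -> ACC=0
Event 15 (EXEC): [IRQ0] PC=1: DEC 1 -> ACC=-1
Event 16 (EXEC): [IRQ0] PC=2: INC 1 -> ACC=0
Event 17 (EXEC): [IRQ0] PC=3: IRET -> resume MAIN at PC=3 (depth now 0)
Event 18 (EXEC): [MAIN] PC=3: INC 3 -> ACC=3
Event 19 (EXEC): [MAIN] PC=4: INC 4 -> ACC=7
Event 20 (INT 1): INT 1 arrives: push (MAIN, PC=5), enter IRQ1 at PC=0 (depth now 1)
Event 21 (INT 1): INT 1 arrives: push (IRQ1, PC=0), enter IRQ1 at PC=0 (depth now 2)
Event 22 (EXEC): [IRQ1] PC=0: DEC 2 -> ACC=5
Event 23 (EXEC): [IRQ1] PC=1: DEC 2 -> ACC=3
Event 24 (EXEC): [IRQ1] PC=2: IRET -> resume IRQ1 at PC=0 (depth now 1)
Event 25 (INT 0): INT 0 arrives: push (IRQ1, PC=0), enter IRQ0 at PC=0 (depth now 2)
Event 26 (EXEC): [IRQ0] PC=0: INC 1 -> ACC=4
Event 27 (EXEC): [IRQ0] PC=1: DEC 1 -> ACC=3
Event 28 (EXEC): [IRQ0] PC=2: INC 1 -> ACC=4
Event 29 (EXEC): [IRQ0] PC=3: IRET -> resume IRQ1 at PC=0 (depth now 1)
Event 30 (EXEC): [IRQ1] PC=0: DEC 2 -> ACC=2
Event 31 (EXEC): [IRQ1] PC=1: DEC 2 -> ACC=0
Event 32 (EXEC): [IRQ1] PC=2: IRET -> resume MAIN at PC=5 (depth now 0)
Event 33 (EXEC): [MAIN] PC=5: INC 3 -> ACC=3
Event 34 (EXEC): [MAIN] PC=6: INC 3 -> ACC=6
Event 35 (EXEC): [MAIN] PC=7: HALT

Answer: 6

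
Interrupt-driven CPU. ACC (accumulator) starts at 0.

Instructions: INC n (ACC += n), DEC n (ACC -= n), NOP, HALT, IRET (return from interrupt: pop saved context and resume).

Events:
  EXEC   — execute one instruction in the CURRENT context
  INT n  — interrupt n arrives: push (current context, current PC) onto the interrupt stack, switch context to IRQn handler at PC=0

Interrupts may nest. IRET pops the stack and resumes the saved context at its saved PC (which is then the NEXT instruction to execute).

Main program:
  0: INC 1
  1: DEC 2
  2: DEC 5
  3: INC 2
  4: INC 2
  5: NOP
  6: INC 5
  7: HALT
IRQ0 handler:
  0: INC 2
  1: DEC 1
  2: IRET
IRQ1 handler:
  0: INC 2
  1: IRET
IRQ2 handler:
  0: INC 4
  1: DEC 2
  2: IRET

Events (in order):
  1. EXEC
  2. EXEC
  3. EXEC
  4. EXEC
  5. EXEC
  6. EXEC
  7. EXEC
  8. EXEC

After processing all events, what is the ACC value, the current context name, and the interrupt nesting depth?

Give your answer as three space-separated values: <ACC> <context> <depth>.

Answer: 3 MAIN 0

Derivation:
Event 1 (EXEC): [MAIN] PC=0: INC 1 -> ACC=1
Event 2 (EXEC): [MAIN] PC=1: DEC 2 -> ACC=-1
Event 3 (EXEC): [MAIN] PC=2: DEC 5 -> ACC=-6
Event 4 (EXEC): [MAIN] PC=3: INC 2 -> ACC=-4
Event 5 (EXEC): [MAIN] PC=4: INC 2 -> ACC=-2
Event 6 (EXEC): [MAIN] PC=5: NOP
Event 7 (EXEC): [MAIN] PC=6: INC 5 -> ACC=3
Event 8 (EXEC): [MAIN] PC=7: HALT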